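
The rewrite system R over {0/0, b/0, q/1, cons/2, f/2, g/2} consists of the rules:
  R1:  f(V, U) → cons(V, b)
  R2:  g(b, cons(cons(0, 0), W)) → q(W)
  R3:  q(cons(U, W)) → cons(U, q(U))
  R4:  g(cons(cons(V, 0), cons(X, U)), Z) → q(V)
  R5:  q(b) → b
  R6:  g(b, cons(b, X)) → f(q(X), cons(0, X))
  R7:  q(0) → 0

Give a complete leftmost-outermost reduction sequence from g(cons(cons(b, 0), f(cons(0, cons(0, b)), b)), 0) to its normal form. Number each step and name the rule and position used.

b

1. g(cons(cons(b, 0), f(cons(0, cons(0, b)), b)), 0)  →  g(cons(cons(b, 0), cons(cons(0, cons(0, b)), b)), 0)   [R1 at 1.2]
2. g(cons(cons(b, 0), cons(cons(0, cons(0, b)), b)), 0)  →  q(b)   [R4 at ε]
3. q(b)  →  b   [R5 at ε]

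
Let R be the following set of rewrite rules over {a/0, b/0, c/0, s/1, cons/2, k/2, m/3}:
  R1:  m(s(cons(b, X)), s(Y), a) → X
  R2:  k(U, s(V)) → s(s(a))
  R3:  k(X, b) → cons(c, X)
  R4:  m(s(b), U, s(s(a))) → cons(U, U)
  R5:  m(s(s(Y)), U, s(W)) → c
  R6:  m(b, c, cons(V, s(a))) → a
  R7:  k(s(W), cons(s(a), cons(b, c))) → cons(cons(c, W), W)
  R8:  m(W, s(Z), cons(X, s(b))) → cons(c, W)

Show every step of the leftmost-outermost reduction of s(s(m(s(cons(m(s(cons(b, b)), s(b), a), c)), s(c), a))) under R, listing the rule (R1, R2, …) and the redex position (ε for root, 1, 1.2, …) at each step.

s(s(c))

1. s(s(m(s(cons(m(s(cons(b, b)), s(b), a), c)), s(c), a)))  →  s(s(m(s(cons(b, c)), s(c), a)))   [R1 at 1.1.1.1.1]
2. s(s(m(s(cons(b, c)), s(c), a)))  →  s(s(c))   [R1 at 1.1]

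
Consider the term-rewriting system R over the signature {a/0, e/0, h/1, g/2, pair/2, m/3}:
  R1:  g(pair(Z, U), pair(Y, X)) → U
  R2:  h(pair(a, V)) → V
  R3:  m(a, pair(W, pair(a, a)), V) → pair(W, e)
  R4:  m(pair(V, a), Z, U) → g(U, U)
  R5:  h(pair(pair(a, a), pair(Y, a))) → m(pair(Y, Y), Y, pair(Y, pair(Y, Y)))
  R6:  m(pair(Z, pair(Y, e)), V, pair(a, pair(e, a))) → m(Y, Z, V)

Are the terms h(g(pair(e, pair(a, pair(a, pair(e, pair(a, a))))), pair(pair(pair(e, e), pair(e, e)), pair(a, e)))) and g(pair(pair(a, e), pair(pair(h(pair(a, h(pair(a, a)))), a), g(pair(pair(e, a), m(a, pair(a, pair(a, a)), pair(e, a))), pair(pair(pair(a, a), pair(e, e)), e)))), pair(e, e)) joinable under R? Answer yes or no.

Reduce t₁ = h(g(pair(e, pair(a, pair(a, pair(e, pair(a, a))))), pair(pair(pair(e, e), pair(e, e)), pair(a, e)))):
1. h(g(pair(e, pair(a, pair(a, pair(e, pair(a, a))))), pair(pair(pair(e, e), pair(e, e)), pair(a, e))))  →  h(pair(a, pair(a, pair(e, pair(a, a)))))   [R1 at 1]
2. h(pair(a, pair(a, pair(e, pair(a, a)))))  →  pair(a, pair(e, pair(a, a)))   [R2 at ε]

Reduce t₂ = g(pair(pair(a, e), pair(pair(h(pair(a, h(pair(a, a)))), a), g(pair(pair(e, a), m(a, pair(a, pair(a, a)), pair(e, a))), pair(pair(pair(a, a), pair(e, e)), e)))), pair(e, e)):
1. g(pair(pair(a, e), pair(pair(h(pair(a, h(pair(a, a)))), a), g(pair(pair(e, a), m(a, pair(a, pair(a, a)), pair(e, a))), pair(pair(pair(a, a), pair(e, e)), e)))), pair(e, e))  →  pair(pair(h(pair(a, h(pair(a, a)))), a), g(pair(pair(e, a), m(a, pair(a, pair(a, a)), pair(e, a))), pair(pair(pair(a, a), pair(e, e)), e)))   [R1 at ε]
2. pair(pair(h(pair(a, h(pair(a, a)))), a), g(pair(pair(e, a), m(a, pair(a, pair(a, a)), pair(e, a))), pair(pair(pair(a, a), pair(e, e)), e)))  →  pair(pair(h(pair(a, a)), a), g(pair(pair(e, a), m(a, pair(a, pair(a, a)), pair(e, a))), pair(pair(pair(a, a), pair(e, e)), e)))   [R2 at 1.1]
3. pair(pair(h(pair(a, a)), a), g(pair(pair(e, a), m(a, pair(a, pair(a, a)), pair(e, a))), pair(pair(pair(a, a), pair(e, e)), e)))  →  pair(pair(a, a), g(pair(pair(e, a), m(a, pair(a, pair(a, a)), pair(e, a))), pair(pair(pair(a, a), pair(e, e)), e)))   [R2 at 1.1]
4. pair(pair(a, a), g(pair(pair(e, a), m(a, pair(a, pair(a, a)), pair(e, a))), pair(pair(pair(a, a), pair(e, e)), e)))  →  pair(pair(a, a), m(a, pair(a, pair(a, a)), pair(e, a)))   [R1 at 2]
5. pair(pair(a, a), m(a, pair(a, pair(a, a)), pair(e, a)))  →  pair(pair(a, a), pair(a, e))   [R3 at 2]

no — NF(t₁) = pair(a, pair(e, pair(a, a))), NF(t₂) = pair(pair(a, a), pair(a, e))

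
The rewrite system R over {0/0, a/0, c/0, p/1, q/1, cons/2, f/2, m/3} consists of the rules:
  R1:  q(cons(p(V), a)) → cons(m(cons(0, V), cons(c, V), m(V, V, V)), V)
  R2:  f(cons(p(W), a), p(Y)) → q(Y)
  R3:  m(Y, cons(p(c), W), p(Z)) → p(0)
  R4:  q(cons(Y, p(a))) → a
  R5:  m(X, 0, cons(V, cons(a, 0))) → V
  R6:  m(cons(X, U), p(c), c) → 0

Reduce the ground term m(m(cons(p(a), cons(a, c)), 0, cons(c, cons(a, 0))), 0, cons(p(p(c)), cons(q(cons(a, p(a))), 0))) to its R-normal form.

1. m(m(cons(p(a), cons(a, c)), 0, cons(c, cons(a, 0))), 0, cons(p(p(c)), cons(q(cons(a, p(a))), 0)))  →  m(c, 0, cons(p(p(c)), cons(q(cons(a, p(a))), 0)))   [R5 at 1]
2. m(c, 0, cons(p(p(c)), cons(q(cons(a, p(a))), 0)))  →  m(c, 0, cons(p(p(c)), cons(a, 0)))   [R4 at 3.2.1]
3. m(c, 0, cons(p(p(c)), cons(a, 0)))  →  p(p(c))   [R5 at ε]

p(p(c))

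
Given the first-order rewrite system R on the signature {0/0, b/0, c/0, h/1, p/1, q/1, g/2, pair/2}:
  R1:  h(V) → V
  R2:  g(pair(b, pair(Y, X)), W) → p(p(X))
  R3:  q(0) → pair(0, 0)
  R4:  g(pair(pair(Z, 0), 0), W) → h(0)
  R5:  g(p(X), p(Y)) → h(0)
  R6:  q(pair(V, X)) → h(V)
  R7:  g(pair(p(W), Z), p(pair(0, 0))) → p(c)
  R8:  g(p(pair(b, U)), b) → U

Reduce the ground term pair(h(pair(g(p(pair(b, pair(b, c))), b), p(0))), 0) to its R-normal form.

pair(pair(pair(b, c), p(0)), 0)

1. pair(h(pair(g(p(pair(b, pair(b, c))), b), p(0))), 0)  →  pair(pair(g(p(pair(b, pair(b, c))), b), p(0)), 0)   [R1 at 1]
2. pair(pair(g(p(pair(b, pair(b, c))), b), p(0)), 0)  →  pair(pair(pair(b, c), p(0)), 0)   [R8 at 1.1]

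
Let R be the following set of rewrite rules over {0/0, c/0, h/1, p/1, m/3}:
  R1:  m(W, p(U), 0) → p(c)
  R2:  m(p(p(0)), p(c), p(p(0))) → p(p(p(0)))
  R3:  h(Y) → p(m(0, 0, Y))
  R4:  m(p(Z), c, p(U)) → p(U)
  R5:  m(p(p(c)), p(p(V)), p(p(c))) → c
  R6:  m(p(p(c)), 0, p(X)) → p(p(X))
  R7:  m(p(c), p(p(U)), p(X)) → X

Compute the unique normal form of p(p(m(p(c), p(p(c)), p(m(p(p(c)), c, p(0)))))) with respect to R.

1. p(p(m(p(c), p(p(c)), p(m(p(p(c)), c, p(0))))))  →  p(p(m(p(p(c)), c, p(0))))   [R7 at 1.1]
2. p(p(m(p(p(c)), c, p(0))))  →  p(p(p(0)))   [R4 at 1.1]

p(p(p(0)))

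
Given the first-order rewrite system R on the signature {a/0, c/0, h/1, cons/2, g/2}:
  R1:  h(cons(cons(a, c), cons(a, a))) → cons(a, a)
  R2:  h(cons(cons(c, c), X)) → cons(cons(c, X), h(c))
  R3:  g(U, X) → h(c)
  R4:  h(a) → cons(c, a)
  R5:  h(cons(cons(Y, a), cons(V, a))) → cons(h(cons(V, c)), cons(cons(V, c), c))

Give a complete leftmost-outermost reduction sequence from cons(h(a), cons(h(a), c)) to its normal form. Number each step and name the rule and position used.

cons(cons(c, a), cons(cons(c, a), c))

1. cons(h(a), cons(h(a), c))  →  cons(cons(c, a), cons(h(a), c))   [R4 at 1]
2. cons(cons(c, a), cons(h(a), c))  →  cons(cons(c, a), cons(cons(c, a), c))   [R4 at 2.1]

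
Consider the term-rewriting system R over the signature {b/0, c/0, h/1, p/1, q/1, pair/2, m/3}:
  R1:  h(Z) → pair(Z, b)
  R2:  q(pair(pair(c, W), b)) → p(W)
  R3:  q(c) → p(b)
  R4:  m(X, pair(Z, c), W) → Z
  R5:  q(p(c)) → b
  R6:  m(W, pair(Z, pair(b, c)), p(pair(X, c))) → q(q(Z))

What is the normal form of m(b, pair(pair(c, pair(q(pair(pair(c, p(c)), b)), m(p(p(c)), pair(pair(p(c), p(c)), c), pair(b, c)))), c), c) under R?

1. m(b, pair(pair(c, pair(q(pair(pair(c, p(c)), b)), m(p(p(c)), pair(pair(p(c), p(c)), c), pair(b, c)))), c), c)  →  pair(c, pair(q(pair(pair(c, p(c)), b)), m(p(p(c)), pair(pair(p(c), p(c)), c), pair(b, c))))   [R4 at ε]
2. pair(c, pair(q(pair(pair(c, p(c)), b)), m(p(p(c)), pair(pair(p(c), p(c)), c), pair(b, c))))  →  pair(c, pair(p(p(c)), m(p(p(c)), pair(pair(p(c), p(c)), c), pair(b, c))))   [R2 at 2.1]
3. pair(c, pair(p(p(c)), m(p(p(c)), pair(pair(p(c), p(c)), c), pair(b, c))))  →  pair(c, pair(p(p(c)), pair(p(c), p(c))))   [R4 at 2.2]

pair(c, pair(p(p(c)), pair(p(c), p(c))))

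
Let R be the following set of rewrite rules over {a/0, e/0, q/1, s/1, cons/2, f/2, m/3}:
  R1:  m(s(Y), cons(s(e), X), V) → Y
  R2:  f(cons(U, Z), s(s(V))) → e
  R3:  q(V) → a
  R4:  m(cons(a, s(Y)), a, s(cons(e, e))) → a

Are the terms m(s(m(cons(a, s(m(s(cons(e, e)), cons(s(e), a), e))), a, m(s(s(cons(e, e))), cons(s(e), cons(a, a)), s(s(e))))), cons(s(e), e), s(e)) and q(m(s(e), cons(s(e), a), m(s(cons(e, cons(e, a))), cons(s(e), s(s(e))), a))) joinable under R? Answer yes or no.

yes — NF(t₁) = a, NF(t₂) = a

Reduce t₁ = m(s(m(cons(a, s(m(s(cons(e, e)), cons(s(e), a), e))), a, m(s(s(cons(e, e))), cons(s(e), cons(a, a)), s(s(e))))), cons(s(e), e), s(e)):
1. m(s(m(cons(a, s(m(s(cons(e, e)), cons(s(e), a), e))), a, m(s(s(cons(e, e))), cons(s(e), cons(a, a)), s(s(e))))), cons(s(e), e), s(e))  →  m(cons(a, s(m(s(cons(e, e)), cons(s(e), a), e))), a, m(s(s(cons(e, e))), cons(s(e), cons(a, a)), s(s(e))))   [R1 at ε]
2. m(cons(a, s(m(s(cons(e, e)), cons(s(e), a), e))), a, m(s(s(cons(e, e))), cons(s(e), cons(a, a)), s(s(e))))  →  m(cons(a, s(cons(e, e))), a, m(s(s(cons(e, e))), cons(s(e), cons(a, a)), s(s(e))))   [R1 at 1.2.1]
3. m(cons(a, s(cons(e, e))), a, m(s(s(cons(e, e))), cons(s(e), cons(a, a)), s(s(e))))  →  m(cons(a, s(cons(e, e))), a, s(cons(e, e)))   [R1 at 3]
4. m(cons(a, s(cons(e, e))), a, s(cons(e, e)))  →  a   [R4 at ε]

Reduce t₂ = q(m(s(e), cons(s(e), a), m(s(cons(e, cons(e, a))), cons(s(e), s(s(e))), a))):
1. q(m(s(e), cons(s(e), a), m(s(cons(e, cons(e, a))), cons(s(e), s(s(e))), a)))  →  a   [R3 at ε]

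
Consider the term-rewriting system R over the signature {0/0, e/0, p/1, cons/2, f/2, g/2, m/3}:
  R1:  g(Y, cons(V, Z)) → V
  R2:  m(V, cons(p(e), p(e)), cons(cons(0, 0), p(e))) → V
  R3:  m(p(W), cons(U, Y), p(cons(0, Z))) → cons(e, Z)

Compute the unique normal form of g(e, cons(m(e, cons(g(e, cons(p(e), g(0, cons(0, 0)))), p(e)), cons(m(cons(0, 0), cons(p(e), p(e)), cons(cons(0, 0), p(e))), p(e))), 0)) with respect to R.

1. g(e, cons(m(e, cons(g(e, cons(p(e), g(0, cons(0, 0)))), p(e)), cons(m(cons(0, 0), cons(p(e), p(e)), cons(cons(0, 0), p(e))), p(e))), 0))  →  m(e, cons(g(e, cons(p(e), g(0, cons(0, 0)))), p(e)), cons(m(cons(0, 0), cons(p(e), p(e)), cons(cons(0, 0), p(e))), p(e)))   [R1 at ε]
2. m(e, cons(g(e, cons(p(e), g(0, cons(0, 0)))), p(e)), cons(m(cons(0, 0), cons(p(e), p(e)), cons(cons(0, 0), p(e))), p(e)))  →  m(e, cons(p(e), p(e)), cons(m(cons(0, 0), cons(p(e), p(e)), cons(cons(0, 0), p(e))), p(e)))   [R1 at 2.1]
3. m(e, cons(p(e), p(e)), cons(m(cons(0, 0), cons(p(e), p(e)), cons(cons(0, 0), p(e))), p(e)))  →  m(e, cons(p(e), p(e)), cons(cons(0, 0), p(e)))   [R2 at 3.1]
4. m(e, cons(p(e), p(e)), cons(cons(0, 0), p(e)))  →  e   [R2 at ε]

e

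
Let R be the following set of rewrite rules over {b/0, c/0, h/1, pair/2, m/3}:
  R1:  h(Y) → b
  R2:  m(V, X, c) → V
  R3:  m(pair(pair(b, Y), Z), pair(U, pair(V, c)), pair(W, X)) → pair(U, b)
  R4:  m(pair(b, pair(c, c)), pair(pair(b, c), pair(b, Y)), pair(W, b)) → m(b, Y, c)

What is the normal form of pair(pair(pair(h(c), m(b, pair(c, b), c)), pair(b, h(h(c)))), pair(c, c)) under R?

1. pair(pair(pair(h(c), m(b, pair(c, b), c)), pair(b, h(h(c)))), pair(c, c))  →  pair(pair(pair(b, m(b, pair(c, b), c)), pair(b, h(h(c)))), pair(c, c))   [R1 at 1.1.1]
2. pair(pair(pair(b, m(b, pair(c, b), c)), pair(b, h(h(c)))), pair(c, c))  →  pair(pair(pair(b, b), pair(b, h(h(c)))), pair(c, c))   [R2 at 1.1.2]
3. pair(pair(pair(b, b), pair(b, h(h(c)))), pair(c, c))  →  pair(pair(pair(b, b), pair(b, b)), pair(c, c))   [R1 at 1.2.2]

pair(pair(pair(b, b), pair(b, b)), pair(c, c))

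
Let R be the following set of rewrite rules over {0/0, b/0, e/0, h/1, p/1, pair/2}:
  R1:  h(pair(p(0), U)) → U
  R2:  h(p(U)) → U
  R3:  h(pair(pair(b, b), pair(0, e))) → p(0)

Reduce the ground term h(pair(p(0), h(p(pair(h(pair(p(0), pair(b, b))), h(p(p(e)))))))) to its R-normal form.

1. h(pair(p(0), h(p(pair(h(pair(p(0), pair(b, b))), h(p(p(e))))))))  →  h(p(pair(h(pair(p(0), pair(b, b))), h(p(p(e))))))   [R1 at ε]
2. h(p(pair(h(pair(p(0), pair(b, b))), h(p(p(e))))))  →  pair(h(pair(p(0), pair(b, b))), h(p(p(e))))   [R2 at ε]
3. pair(h(pair(p(0), pair(b, b))), h(p(p(e))))  →  pair(pair(b, b), h(p(p(e))))   [R1 at 1]
4. pair(pair(b, b), h(p(p(e))))  →  pair(pair(b, b), p(e))   [R2 at 2]

pair(pair(b, b), p(e))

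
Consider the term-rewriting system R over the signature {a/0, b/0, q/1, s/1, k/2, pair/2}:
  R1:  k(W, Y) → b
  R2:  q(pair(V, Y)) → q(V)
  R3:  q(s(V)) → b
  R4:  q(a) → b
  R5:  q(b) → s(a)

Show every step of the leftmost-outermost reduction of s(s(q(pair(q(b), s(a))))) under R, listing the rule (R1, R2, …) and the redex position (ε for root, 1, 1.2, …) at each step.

1. s(s(q(pair(q(b), s(a)))))  →  s(s(q(q(b))))   [R2 at 1.1]
2. s(s(q(q(b))))  →  s(s(q(s(a))))   [R5 at 1.1.1]
3. s(s(q(s(a))))  →  s(s(b))   [R3 at 1.1]

s(s(b))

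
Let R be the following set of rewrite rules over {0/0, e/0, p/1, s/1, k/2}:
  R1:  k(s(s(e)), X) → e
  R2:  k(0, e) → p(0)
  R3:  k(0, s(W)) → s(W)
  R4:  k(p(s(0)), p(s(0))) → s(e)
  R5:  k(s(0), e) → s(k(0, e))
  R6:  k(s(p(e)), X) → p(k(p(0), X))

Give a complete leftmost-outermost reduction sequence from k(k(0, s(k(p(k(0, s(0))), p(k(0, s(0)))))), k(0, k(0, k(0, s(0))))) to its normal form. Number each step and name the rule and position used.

e

1. k(k(0, s(k(p(k(0, s(0))), p(k(0, s(0)))))), k(0, k(0, k(0, s(0)))))  →  k(s(k(p(k(0, s(0))), p(k(0, s(0))))), k(0, k(0, k(0, s(0)))))   [R3 at 1]
2. k(s(k(p(k(0, s(0))), p(k(0, s(0))))), k(0, k(0, k(0, s(0)))))  →  k(s(k(p(s(0)), p(k(0, s(0))))), k(0, k(0, k(0, s(0)))))   [R3 at 1.1.1.1]
3. k(s(k(p(s(0)), p(k(0, s(0))))), k(0, k(0, k(0, s(0)))))  →  k(s(k(p(s(0)), p(s(0)))), k(0, k(0, k(0, s(0)))))   [R3 at 1.1.2.1]
4. k(s(k(p(s(0)), p(s(0)))), k(0, k(0, k(0, s(0)))))  →  k(s(s(e)), k(0, k(0, k(0, s(0)))))   [R4 at 1.1]
5. k(s(s(e)), k(0, k(0, k(0, s(0)))))  →  e   [R1 at ε]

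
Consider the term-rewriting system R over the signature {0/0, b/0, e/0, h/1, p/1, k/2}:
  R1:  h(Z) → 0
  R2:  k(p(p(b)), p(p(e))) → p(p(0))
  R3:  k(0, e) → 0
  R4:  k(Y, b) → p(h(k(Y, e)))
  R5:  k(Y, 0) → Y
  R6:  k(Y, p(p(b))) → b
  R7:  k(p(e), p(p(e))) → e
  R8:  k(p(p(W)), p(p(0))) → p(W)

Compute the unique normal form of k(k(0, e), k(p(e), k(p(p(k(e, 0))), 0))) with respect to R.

1. k(k(0, e), k(p(e), k(p(p(k(e, 0))), 0)))  →  k(0, k(p(e), k(p(p(k(e, 0))), 0)))   [R3 at 1]
2. k(0, k(p(e), k(p(p(k(e, 0))), 0)))  →  k(0, k(p(e), p(p(k(e, 0)))))   [R5 at 2.2]
3. k(0, k(p(e), p(p(k(e, 0)))))  →  k(0, k(p(e), p(p(e))))   [R5 at 2.2.1.1]
4. k(0, k(p(e), p(p(e))))  →  k(0, e)   [R7 at 2]
5. k(0, e)  →  0   [R3 at ε]

0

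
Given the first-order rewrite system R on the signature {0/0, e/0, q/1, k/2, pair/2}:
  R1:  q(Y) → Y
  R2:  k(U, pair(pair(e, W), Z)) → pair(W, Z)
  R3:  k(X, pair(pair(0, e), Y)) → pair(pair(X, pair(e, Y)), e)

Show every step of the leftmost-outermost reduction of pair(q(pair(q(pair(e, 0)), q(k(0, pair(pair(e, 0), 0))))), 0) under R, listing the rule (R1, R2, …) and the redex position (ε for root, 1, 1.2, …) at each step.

pair(pair(pair(e, 0), pair(0, 0)), 0)

1. pair(q(pair(q(pair(e, 0)), q(k(0, pair(pair(e, 0), 0))))), 0)  →  pair(pair(q(pair(e, 0)), q(k(0, pair(pair(e, 0), 0)))), 0)   [R1 at 1]
2. pair(pair(q(pair(e, 0)), q(k(0, pair(pair(e, 0), 0)))), 0)  →  pair(pair(pair(e, 0), q(k(0, pair(pair(e, 0), 0)))), 0)   [R1 at 1.1]
3. pair(pair(pair(e, 0), q(k(0, pair(pair(e, 0), 0)))), 0)  →  pair(pair(pair(e, 0), k(0, pair(pair(e, 0), 0))), 0)   [R1 at 1.2]
4. pair(pair(pair(e, 0), k(0, pair(pair(e, 0), 0))), 0)  →  pair(pair(pair(e, 0), pair(0, 0)), 0)   [R2 at 1.2]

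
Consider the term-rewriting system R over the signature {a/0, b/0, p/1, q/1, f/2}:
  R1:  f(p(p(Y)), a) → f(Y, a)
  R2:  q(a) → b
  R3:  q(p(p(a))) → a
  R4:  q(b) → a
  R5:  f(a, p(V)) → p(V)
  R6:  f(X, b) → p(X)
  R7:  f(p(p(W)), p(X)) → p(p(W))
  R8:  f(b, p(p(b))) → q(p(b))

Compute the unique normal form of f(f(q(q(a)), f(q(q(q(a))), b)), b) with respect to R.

1. f(f(q(q(a)), f(q(q(q(a))), b)), b)  →  p(f(q(q(a)), f(q(q(q(a))), b)))   [R6 at ε]
2. p(f(q(q(a)), f(q(q(q(a))), b)))  →  p(f(q(b), f(q(q(q(a))), b)))   [R2 at 1.1.1]
3. p(f(q(b), f(q(q(q(a))), b)))  →  p(f(a, f(q(q(q(a))), b)))   [R4 at 1.1]
4. p(f(a, f(q(q(q(a))), b)))  →  p(f(a, p(q(q(q(a))))))   [R6 at 1.2]
5. p(f(a, p(q(q(q(a))))))  →  p(p(q(q(q(a)))))   [R5 at 1]
6. p(p(q(q(q(a)))))  →  p(p(q(q(b))))   [R2 at 1.1.1.1]
7. p(p(q(q(b))))  →  p(p(q(a)))   [R4 at 1.1.1]
8. p(p(q(a)))  →  p(p(b))   [R2 at 1.1]

p(p(b))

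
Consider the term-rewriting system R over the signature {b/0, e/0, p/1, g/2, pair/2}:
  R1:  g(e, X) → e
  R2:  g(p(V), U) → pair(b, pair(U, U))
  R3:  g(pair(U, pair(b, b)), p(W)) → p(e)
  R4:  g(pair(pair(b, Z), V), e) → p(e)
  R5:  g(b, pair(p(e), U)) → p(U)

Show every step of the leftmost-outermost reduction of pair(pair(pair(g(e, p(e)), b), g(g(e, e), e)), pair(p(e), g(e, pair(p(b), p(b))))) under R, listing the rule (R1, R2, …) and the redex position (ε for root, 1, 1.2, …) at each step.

pair(pair(pair(e, b), e), pair(p(e), e))

1. pair(pair(pair(g(e, p(e)), b), g(g(e, e), e)), pair(p(e), g(e, pair(p(b), p(b)))))  →  pair(pair(pair(e, b), g(g(e, e), e)), pair(p(e), g(e, pair(p(b), p(b)))))   [R1 at 1.1.1]
2. pair(pair(pair(e, b), g(g(e, e), e)), pair(p(e), g(e, pair(p(b), p(b)))))  →  pair(pair(pair(e, b), g(e, e)), pair(p(e), g(e, pair(p(b), p(b)))))   [R1 at 1.2.1]
3. pair(pair(pair(e, b), g(e, e)), pair(p(e), g(e, pair(p(b), p(b)))))  →  pair(pair(pair(e, b), e), pair(p(e), g(e, pair(p(b), p(b)))))   [R1 at 1.2]
4. pair(pair(pair(e, b), e), pair(p(e), g(e, pair(p(b), p(b)))))  →  pair(pair(pair(e, b), e), pair(p(e), e))   [R1 at 2.2]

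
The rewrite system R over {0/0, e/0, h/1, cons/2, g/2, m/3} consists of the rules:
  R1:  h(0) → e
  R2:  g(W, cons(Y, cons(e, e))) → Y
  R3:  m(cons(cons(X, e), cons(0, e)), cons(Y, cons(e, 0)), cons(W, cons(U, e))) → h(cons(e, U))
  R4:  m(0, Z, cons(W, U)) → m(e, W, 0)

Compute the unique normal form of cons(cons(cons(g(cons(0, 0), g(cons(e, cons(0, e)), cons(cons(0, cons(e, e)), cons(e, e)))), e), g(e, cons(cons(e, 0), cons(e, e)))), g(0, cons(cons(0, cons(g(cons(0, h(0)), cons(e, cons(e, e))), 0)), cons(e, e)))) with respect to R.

1. cons(cons(cons(g(cons(0, 0), g(cons(e, cons(0, e)), cons(cons(0, cons(e, e)), cons(e, e)))), e), g(e, cons(cons(e, 0), cons(e, e)))), g(0, cons(cons(0, cons(g(cons(0, h(0)), cons(e, cons(e, e))), 0)), cons(e, e))))  →  cons(cons(cons(g(cons(0, 0), cons(0, cons(e, e))), e), g(e, cons(cons(e, 0), cons(e, e)))), g(0, cons(cons(0, cons(g(cons(0, h(0)), cons(e, cons(e, e))), 0)), cons(e, e))))   [R2 at 1.1.1.2]
2. cons(cons(cons(g(cons(0, 0), cons(0, cons(e, e))), e), g(e, cons(cons(e, 0), cons(e, e)))), g(0, cons(cons(0, cons(g(cons(0, h(0)), cons(e, cons(e, e))), 0)), cons(e, e))))  →  cons(cons(cons(0, e), g(e, cons(cons(e, 0), cons(e, e)))), g(0, cons(cons(0, cons(g(cons(0, h(0)), cons(e, cons(e, e))), 0)), cons(e, e))))   [R2 at 1.1.1]
3. cons(cons(cons(0, e), g(e, cons(cons(e, 0), cons(e, e)))), g(0, cons(cons(0, cons(g(cons(0, h(0)), cons(e, cons(e, e))), 0)), cons(e, e))))  →  cons(cons(cons(0, e), cons(e, 0)), g(0, cons(cons(0, cons(g(cons(0, h(0)), cons(e, cons(e, e))), 0)), cons(e, e))))   [R2 at 1.2]
4. cons(cons(cons(0, e), cons(e, 0)), g(0, cons(cons(0, cons(g(cons(0, h(0)), cons(e, cons(e, e))), 0)), cons(e, e))))  →  cons(cons(cons(0, e), cons(e, 0)), cons(0, cons(g(cons(0, h(0)), cons(e, cons(e, e))), 0)))   [R2 at 2]
5. cons(cons(cons(0, e), cons(e, 0)), cons(0, cons(g(cons(0, h(0)), cons(e, cons(e, e))), 0)))  →  cons(cons(cons(0, e), cons(e, 0)), cons(0, cons(e, 0)))   [R2 at 2.2.1]

cons(cons(cons(0, e), cons(e, 0)), cons(0, cons(e, 0)))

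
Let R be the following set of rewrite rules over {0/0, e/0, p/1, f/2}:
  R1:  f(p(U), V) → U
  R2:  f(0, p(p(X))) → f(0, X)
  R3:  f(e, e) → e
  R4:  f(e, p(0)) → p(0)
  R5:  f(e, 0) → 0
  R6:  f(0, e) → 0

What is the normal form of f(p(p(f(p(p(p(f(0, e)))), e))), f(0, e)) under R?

1. f(p(p(f(p(p(p(f(0, e)))), e))), f(0, e))  →  p(f(p(p(p(f(0, e)))), e))   [R1 at ε]
2. p(f(p(p(p(f(0, e)))), e))  →  p(p(p(f(0, e))))   [R1 at 1]
3. p(p(p(f(0, e))))  →  p(p(p(0)))   [R6 at 1.1.1]

p(p(p(0)))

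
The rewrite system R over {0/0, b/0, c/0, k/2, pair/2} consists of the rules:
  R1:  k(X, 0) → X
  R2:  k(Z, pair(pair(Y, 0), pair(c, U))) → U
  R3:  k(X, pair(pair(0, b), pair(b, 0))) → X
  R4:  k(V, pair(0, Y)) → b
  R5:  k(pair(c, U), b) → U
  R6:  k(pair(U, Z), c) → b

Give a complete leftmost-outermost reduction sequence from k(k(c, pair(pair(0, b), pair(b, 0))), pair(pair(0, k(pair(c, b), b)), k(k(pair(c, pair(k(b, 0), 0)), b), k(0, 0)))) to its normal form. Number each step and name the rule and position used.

1. k(k(c, pair(pair(0, b), pair(b, 0))), pair(pair(0, k(pair(c, b), b)), k(k(pair(c, pair(k(b, 0), 0)), b), k(0, 0))))  →  k(c, pair(pair(0, k(pair(c, b), b)), k(k(pair(c, pair(k(b, 0), 0)), b), k(0, 0))))   [R3 at 1]
2. k(c, pair(pair(0, k(pair(c, b), b)), k(k(pair(c, pair(k(b, 0), 0)), b), k(0, 0))))  →  k(c, pair(pair(0, b), k(k(pair(c, pair(k(b, 0), 0)), b), k(0, 0))))   [R5 at 2.1.2]
3. k(c, pair(pair(0, b), k(k(pair(c, pair(k(b, 0), 0)), b), k(0, 0))))  →  k(c, pair(pair(0, b), k(pair(k(b, 0), 0), k(0, 0))))   [R5 at 2.2.1]
4. k(c, pair(pair(0, b), k(pair(k(b, 0), 0), k(0, 0))))  →  k(c, pair(pair(0, b), k(pair(b, 0), k(0, 0))))   [R1 at 2.2.1.1]
5. k(c, pair(pair(0, b), k(pair(b, 0), k(0, 0))))  →  k(c, pair(pair(0, b), k(pair(b, 0), 0)))   [R1 at 2.2.2]
6. k(c, pair(pair(0, b), k(pair(b, 0), 0)))  →  k(c, pair(pair(0, b), pair(b, 0)))   [R1 at 2.2]
7. k(c, pair(pair(0, b), pair(b, 0)))  →  c   [R3 at ε]

c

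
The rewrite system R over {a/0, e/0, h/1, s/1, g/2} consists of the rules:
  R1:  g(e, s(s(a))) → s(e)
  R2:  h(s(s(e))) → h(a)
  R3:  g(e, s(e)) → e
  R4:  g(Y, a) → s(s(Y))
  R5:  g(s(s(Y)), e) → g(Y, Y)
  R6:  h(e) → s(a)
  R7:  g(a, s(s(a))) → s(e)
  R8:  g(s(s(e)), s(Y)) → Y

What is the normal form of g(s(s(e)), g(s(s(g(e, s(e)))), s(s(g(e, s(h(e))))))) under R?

1. g(s(s(e)), g(s(s(g(e, s(e)))), s(s(g(e, s(h(e)))))))  →  g(s(s(e)), g(s(s(e)), s(s(g(e, s(h(e)))))))   [R3 at 2.1.1.1]
2. g(s(s(e)), g(s(s(e)), s(s(g(e, s(h(e)))))))  →  g(s(s(e)), s(g(e, s(h(e)))))   [R8 at 2]
3. g(s(s(e)), s(g(e, s(h(e)))))  →  g(e, s(h(e)))   [R8 at ε]
4. g(e, s(h(e)))  →  g(e, s(s(a)))   [R6 at 2.1]
5. g(e, s(s(a)))  →  s(e)   [R1 at ε]

s(e)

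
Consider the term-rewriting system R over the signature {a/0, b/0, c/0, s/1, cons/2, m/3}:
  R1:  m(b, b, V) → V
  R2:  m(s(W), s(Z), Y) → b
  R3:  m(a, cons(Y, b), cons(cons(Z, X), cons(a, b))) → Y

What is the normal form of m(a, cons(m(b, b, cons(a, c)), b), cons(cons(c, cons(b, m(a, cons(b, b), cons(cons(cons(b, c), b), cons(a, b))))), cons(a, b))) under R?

1. m(a, cons(m(b, b, cons(a, c)), b), cons(cons(c, cons(b, m(a, cons(b, b), cons(cons(cons(b, c), b), cons(a, b))))), cons(a, b)))  →  m(b, b, cons(a, c))   [R3 at ε]
2. m(b, b, cons(a, c))  →  cons(a, c)   [R1 at ε]

cons(a, c)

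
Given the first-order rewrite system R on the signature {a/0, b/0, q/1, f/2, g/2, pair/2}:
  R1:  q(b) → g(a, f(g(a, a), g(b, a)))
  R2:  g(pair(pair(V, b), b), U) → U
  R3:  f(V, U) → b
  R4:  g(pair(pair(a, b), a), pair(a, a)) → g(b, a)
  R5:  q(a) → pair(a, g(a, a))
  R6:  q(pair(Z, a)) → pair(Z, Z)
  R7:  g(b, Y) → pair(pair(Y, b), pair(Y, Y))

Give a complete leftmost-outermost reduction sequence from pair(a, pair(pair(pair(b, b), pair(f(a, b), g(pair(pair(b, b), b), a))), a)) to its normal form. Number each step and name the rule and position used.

pair(a, pair(pair(pair(b, b), pair(b, a)), a))

1. pair(a, pair(pair(pair(b, b), pair(f(a, b), g(pair(pair(b, b), b), a))), a))  →  pair(a, pair(pair(pair(b, b), pair(b, g(pair(pair(b, b), b), a))), a))   [R3 at 2.1.2.1]
2. pair(a, pair(pair(pair(b, b), pair(b, g(pair(pair(b, b), b), a))), a))  →  pair(a, pair(pair(pair(b, b), pair(b, a)), a))   [R2 at 2.1.2.2]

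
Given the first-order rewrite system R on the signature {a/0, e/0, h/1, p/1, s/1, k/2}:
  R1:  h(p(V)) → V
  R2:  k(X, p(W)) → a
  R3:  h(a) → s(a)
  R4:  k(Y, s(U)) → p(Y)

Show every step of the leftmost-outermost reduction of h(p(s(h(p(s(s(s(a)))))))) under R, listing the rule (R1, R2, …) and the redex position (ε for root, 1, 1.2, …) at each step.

s(s(s(s(a))))

1. h(p(s(h(p(s(s(s(a))))))))  →  s(h(p(s(s(s(a))))))   [R1 at ε]
2. s(h(p(s(s(s(a))))))  →  s(s(s(s(a))))   [R1 at 1]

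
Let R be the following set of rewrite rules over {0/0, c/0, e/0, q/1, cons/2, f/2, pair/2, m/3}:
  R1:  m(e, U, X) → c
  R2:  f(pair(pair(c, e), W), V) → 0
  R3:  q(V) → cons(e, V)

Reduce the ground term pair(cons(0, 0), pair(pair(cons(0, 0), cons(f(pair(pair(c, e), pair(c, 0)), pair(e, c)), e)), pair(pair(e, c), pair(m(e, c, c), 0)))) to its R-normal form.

1. pair(cons(0, 0), pair(pair(cons(0, 0), cons(f(pair(pair(c, e), pair(c, 0)), pair(e, c)), e)), pair(pair(e, c), pair(m(e, c, c), 0))))  →  pair(cons(0, 0), pair(pair(cons(0, 0), cons(0, e)), pair(pair(e, c), pair(m(e, c, c), 0))))   [R2 at 2.1.2.1]
2. pair(cons(0, 0), pair(pair(cons(0, 0), cons(0, e)), pair(pair(e, c), pair(m(e, c, c), 0))))  →  pair(cons(0, 0), pair(pair(cons(0, 0), cons(0, e)), pair(pair(e, c), pair(c, 0))))   [R1 at 2.2.2.1]

pair(cons(0, 0), pair(pair(cons(0, 0), cons(0, e)), pair(pair(e, c), pair(c, 0))))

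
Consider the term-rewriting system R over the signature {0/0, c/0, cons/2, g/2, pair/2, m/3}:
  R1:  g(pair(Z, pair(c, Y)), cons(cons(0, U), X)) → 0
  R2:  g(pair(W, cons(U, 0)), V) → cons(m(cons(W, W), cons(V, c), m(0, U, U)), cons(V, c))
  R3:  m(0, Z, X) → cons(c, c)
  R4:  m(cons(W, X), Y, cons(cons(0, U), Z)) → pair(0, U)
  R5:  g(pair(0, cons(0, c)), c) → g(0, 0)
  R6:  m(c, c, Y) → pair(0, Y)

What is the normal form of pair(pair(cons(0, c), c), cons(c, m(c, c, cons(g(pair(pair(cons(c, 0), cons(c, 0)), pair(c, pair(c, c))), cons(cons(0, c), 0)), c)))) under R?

1. pair(pair(cons(0, c), c), cons(c, m(c, c, cons(g(pair(pair(cons(c, 0), cons(c, 0)), pair(c, pair(c, c))), cons(cons(0, c), 0)), c))))  →  pair(pair(cons(0, c), c), cons(c, pair(0, cons(g(pair(pair(cons(c, 0), cons(c, 0)), pair(c, pair(c, c))), cons(cons(0, c), 0)), c))))   [R6 at 2.2]
2. pair(pair(cons(0, c), c), cons(c, pair(0, cons(g(pair(pair(cons(c, 0), cons(c, 0)), pair(c, pair(c, c))), cons(cons(0, c), 0)), c))))  →  pair(pair(cons(0, c), c), cons(c, pair(0, cons(0, c))))   [R1 at 2.2.2.1]

pair(pair(cons(0, c), c), cons(c, pair(0, cons(0, c))))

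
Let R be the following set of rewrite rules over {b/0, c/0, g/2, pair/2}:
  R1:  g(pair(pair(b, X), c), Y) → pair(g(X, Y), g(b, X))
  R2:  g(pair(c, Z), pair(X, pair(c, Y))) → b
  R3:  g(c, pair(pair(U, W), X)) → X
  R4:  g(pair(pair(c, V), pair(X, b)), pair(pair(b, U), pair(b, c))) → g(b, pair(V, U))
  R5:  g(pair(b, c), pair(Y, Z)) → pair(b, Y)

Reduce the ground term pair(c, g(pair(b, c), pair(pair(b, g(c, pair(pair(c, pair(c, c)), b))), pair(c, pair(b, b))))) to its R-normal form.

pair(c, pair(b, pair(b, b)))

1. pair(c, g(pair(b, c), pair(pair(b, g(c, pair(pair(c, pair(c, c)), b))), pair(c, pair(b, b)))))  →  pair(c, pair(b, pair(b, g(c, pair(pair(c, pair(c, c)), b)))))   [R5 at 2]
2. pair(c, pair(b, pair(b, g(c, pair(pair(c, pair(c, c)), b)))))  →  pair(c, pair(b, pair(b, b)))   [R3 at 2.2.2]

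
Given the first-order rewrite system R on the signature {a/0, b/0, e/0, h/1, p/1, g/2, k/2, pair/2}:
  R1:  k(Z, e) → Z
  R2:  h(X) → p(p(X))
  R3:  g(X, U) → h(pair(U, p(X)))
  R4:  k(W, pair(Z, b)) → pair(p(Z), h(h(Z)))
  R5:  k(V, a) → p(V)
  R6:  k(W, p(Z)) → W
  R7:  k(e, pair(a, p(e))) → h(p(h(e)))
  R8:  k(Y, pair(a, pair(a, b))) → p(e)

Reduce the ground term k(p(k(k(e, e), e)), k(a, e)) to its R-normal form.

1. k(p(k(k(e, e), e)), k(a, e))  →  k(p(k(e, e)), k(a, e))   [R1 at 1.1]
2. k(p(k(e, e)), k(a, e))  →  k(p(e), k(a, e))   [R1 at 1.1]
3. k(p(e), k(a, e))  →  k(p(e), a)   [R1 at 2]
4. k(p(e), a)  →  p(p(e))   [R5 at ε]

p(p(e))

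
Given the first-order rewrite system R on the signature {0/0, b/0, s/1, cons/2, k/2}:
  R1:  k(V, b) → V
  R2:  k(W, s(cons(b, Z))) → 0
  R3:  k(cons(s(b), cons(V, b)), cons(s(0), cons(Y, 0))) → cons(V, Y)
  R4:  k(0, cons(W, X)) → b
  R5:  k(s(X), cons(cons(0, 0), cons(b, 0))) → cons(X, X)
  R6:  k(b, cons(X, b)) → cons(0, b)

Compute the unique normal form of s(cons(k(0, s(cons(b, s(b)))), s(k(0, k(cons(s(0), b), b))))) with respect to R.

1. s(cons(k(0, s(cons(b, s(b)))), s(k(0, k(cons(s(0), b), b)))))  →  s(cons(0, s(k(0, k(cons(s(0), b), b)))))   [R2 at 1.1]
2. s(cons(0, s(k(0, k(cons(s(0), b), b)))))  →  s(cons(0, s(k(0, cons(s(0), b)))))   [R1 at 1.2.1.2]
3. s(cons(0, s(k(0, cons(s(0), b)))))  →  s(cons(0, s(b)))   [R4 at 1.2.1]

s(cons(0, s(b)))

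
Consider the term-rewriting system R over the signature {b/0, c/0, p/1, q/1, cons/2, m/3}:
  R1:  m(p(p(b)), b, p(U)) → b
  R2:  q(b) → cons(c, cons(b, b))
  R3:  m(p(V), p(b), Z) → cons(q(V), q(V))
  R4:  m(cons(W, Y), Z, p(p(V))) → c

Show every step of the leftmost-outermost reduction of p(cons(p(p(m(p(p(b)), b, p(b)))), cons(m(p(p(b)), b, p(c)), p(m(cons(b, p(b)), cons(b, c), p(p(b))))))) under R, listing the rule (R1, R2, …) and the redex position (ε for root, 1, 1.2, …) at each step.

p(cons(p(p(b)), cons(b, p(c))))

1. p(cons(p(p(m(p(p(b)), b, p(b)))), cons(m(p(p(b)), b, p(c)), p(m(cons(b, p(b)), cons(b, c), p(p(b)))))))  →  p(cons(p(p(b)), cons(m(p(p(b)), b, p(c)), p(m(cons(b, p(b)), cons(b, c), p(p(b)))))))   [R1 at 1.1.1.1]
2. p(cons(p(p(b)), cons(m(p(p(b)), b, p(c)), p(m(cons(b, p(b)), cons(b, c), p(p(b)))))))  →  p(cons(p(p(b)), cons(b, p(m(cons(b, p(b)), cons(b, c), p(p(b)))))))   [R1 at 1.2.1]
3. p(cons(p(p(b)), cons(b, p(m(cons(b, p(b)), cons(b, c), p(p(b)))))))  →  p(cons(p(p(b)), cons(b, p(c))))   [R4 at 1.2.2.1]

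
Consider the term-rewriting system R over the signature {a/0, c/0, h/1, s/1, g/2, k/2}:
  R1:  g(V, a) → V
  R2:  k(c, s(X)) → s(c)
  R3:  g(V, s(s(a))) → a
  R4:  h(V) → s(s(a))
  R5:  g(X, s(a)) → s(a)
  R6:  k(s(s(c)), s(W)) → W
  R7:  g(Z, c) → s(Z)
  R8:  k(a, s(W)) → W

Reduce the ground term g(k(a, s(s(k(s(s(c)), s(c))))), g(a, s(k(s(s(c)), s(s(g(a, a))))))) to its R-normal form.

1. g(k(a, s(s(k(s(s(c)), s(c))))), g(a, s(k(s(s(c)), s(s(g(a, a)))))))  →  g(s(k(s(s(c)), s(c))), g(a, s(k(s(s(c)), s(s(g(a, a)))))))   [R8 at 1]
2. g(s(k(s(s(c)), s(c))), g(a, s(k(s(s(c)), s(s(g(a, a)))))))  →  g(s(c), g(a, s(k(s(s(c)), s(s(g(a, a)))))))   [R6 at 1.1]
3. g(s(c), g(a, s(k(s(s(c)), s(s(g(a, a)))))))  →  g(s(c), g(a, s(s(g(a, a)))))   [R6 at 2.2.1]
4. g(s(c), g(a, s(s(g(a, a)))))  →  g(s(c), g(a, s(s(a))))   [R1 at 2.2.1.1]
5. g(s(c), g(a, s(s(a))))  →  g(s(c), a)   [R3 at 2]
6. g(s(c), a)  →  s(c)   [R1 at ε]

s(c)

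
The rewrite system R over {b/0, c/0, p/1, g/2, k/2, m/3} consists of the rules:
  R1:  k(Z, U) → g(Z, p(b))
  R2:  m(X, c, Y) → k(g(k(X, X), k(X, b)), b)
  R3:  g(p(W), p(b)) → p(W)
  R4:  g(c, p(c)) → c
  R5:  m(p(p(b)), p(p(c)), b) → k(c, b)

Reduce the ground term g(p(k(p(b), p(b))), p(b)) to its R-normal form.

p(p(b))

1. g(p(k(p(b), p(b))), p(b))  →  p(k(p(b), p(b)))   [R3 at ε]
2. p(k(p(b), p(b)))  →  p(g(p(b), p(b)))   [R1 at 1]
3. p(g(p(b), p(b)))  →  p(p(b))   [R3 at 1]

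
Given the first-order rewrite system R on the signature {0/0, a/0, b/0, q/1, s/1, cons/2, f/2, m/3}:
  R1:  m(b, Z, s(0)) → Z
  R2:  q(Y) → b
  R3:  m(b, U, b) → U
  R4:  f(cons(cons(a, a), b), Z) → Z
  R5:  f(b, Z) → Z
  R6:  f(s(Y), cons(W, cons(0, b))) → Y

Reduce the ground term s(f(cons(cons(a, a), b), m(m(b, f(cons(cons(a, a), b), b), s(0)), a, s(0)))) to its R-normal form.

s(a)

1. s(f(cons(cons(a, a), b), m(m(b, f(cons(cons(a, a), b), b), s(0)), a, s(0))))  →  s(m(m(b, f(cons(cons(a, a), b), b), s(0)), a, s(0)))   [R4 at 1]
2. s(m(m(b, f(cons(cons(a, a), b), b), s(0)), a, s(0)))  →  s(m(f(cons(cons(a, a), b), b), a, s(0)))   [R1 at 1.1]
3. s(m(f(cons(cons(a, a), b), b), a, s(0)))  →  s(m(b, a, s(0)))   [R4 at 1.1]
4. s(m(b, a, s(0)))  →  s(a)   [R1 at 1]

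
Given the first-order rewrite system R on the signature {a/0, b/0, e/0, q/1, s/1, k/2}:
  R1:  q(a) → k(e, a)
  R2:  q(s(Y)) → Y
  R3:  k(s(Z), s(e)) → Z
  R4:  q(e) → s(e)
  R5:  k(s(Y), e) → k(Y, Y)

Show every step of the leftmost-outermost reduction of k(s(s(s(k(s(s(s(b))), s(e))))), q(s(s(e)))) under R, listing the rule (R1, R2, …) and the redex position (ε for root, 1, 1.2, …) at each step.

s(s(s(s(b))))

1. k(s(s(s(k(s(s(s(b))), s(e))))), q(s(s(e))))  →  k(s(s(s(s(s(b))))), q(s(s(e))))   [R3 at 1.1.1.1]
2. k(s(s(s(s(s(b))))), q(s(s(e))))  →  k(s(s(s(s(s(b))))), s(e))   [R2 at 2]
3. k(s(s(s(s(s(b))))), s(e))  →  s(s(s(s(b))))   [R3 at ε]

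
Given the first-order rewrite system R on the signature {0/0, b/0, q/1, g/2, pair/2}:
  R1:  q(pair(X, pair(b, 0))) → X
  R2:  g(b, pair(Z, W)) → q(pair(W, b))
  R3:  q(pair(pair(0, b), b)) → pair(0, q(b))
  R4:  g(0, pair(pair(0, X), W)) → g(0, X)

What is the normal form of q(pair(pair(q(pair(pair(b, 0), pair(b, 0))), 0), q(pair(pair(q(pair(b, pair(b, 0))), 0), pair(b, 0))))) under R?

1. q(pair(pair(q(pair(pair(b, 0), pair(b, 0))), 0), q(pair(pair(q(pair(b, pair(b, 0))), 0), pair(b, 0)))))  →  q(pair(pair(pair(b, 0), 0), q(pair(pair(q(pair(b, pair(b, 0))), 0), pair(b, 0)))))   [R1 at 1.1.1]
2. q(pair(pair(pair(b, 0), 0), q(pair(pair(q(pair(b, pair(b, 0))), 0), pair(b, 0)))))  →  q(pair(pair(pair(b, 0), 0), pair(q(pair(b, pair(b, 0))), 0)))   [R1 at 1.2]
3. q(pair(pair(pair(b, 0), 0), pair(q(pair(b, pair(b, 0))), 0)))  →  q(pair(pair(pair(b, 0), 0), pair(b, 0)))   [R1 at 1.2.1]
4. q(pair(pair(pair(b, 0), 0), pair(b, 0)))  →  pair(pair(b, 0), 0)   [R1 at ε]

pair(pair(b, 0), 0)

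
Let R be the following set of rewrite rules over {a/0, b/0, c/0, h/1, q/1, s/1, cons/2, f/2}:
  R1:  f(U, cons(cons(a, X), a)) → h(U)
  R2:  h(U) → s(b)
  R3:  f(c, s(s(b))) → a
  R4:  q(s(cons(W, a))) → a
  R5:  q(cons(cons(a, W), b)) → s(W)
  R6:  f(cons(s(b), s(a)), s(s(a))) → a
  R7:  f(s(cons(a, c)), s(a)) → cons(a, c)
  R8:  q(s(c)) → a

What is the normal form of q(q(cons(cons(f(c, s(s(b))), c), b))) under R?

1. q(q(cons(cons(f(c, s(s(b))), c), b)))  →  q(q(cons(cons(a, c), b)))   [R3 at 1.1.1.1]
2. q(q(cons(cons(a, c), b)))  →  q(s(c))   [R5 at 1]
3. q(s(c))  →  a   [R8 at ε]

a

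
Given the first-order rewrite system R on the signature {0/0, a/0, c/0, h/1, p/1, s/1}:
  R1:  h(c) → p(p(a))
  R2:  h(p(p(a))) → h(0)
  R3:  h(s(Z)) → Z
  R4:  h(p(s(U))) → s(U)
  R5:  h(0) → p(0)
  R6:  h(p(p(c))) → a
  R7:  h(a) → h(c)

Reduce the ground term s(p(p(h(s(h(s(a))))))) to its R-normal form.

s(p(p(a)))

1. s(p(p(h(s(h(s(a)))))))  →  s(p(p(h(s(a)))))   [R3 at 1.1.1]
2. s(p(p(h(s(a)))))  →  s(p(p(a)))   [R3 at 1.1.1]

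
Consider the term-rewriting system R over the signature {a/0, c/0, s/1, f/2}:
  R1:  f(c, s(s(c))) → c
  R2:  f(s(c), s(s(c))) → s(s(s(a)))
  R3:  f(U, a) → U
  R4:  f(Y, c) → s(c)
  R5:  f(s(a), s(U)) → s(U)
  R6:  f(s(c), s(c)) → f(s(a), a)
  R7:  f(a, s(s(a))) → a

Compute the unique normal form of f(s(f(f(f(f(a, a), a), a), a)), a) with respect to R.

1. f(s(f(f(f(f(a, a), a), a), a)), a)  →  s(f(f(f(f(a, a), a), a), a))   [R3 at ε]
2. s(f(f(f(f(a, a), a), a), a))  →  s(f(f(f(a, a), a), a))   [R3 at 1]
3. s(f(f(f(a, a), a), a))  →  s(f(f(a, a), a))   [R3 at 1]
4. s(f(f(a, a), a))  →  s(f(a, a))   [R3 at 1]
5. s(f(a, a))  →  s(a)   [R3 at 1]

s(a)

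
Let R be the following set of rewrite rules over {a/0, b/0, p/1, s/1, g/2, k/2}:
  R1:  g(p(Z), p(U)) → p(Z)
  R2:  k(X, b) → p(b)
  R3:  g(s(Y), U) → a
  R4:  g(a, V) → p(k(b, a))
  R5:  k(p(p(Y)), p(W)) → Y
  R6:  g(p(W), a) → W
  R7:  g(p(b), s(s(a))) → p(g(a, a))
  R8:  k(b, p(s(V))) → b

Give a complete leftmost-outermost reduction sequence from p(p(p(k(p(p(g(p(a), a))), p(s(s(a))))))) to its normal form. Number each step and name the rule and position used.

p(p(p(a)))

1. p(p(p(k(p(p(g(p(a), a))), p(s(s(a)))))))  →  p(p(p(g(p(a), a))))   [R5 at 1.1.1]
2. p(p(p(g(p(a), a))))  →  p(p(p(a)))   [R6 at 1.1.1]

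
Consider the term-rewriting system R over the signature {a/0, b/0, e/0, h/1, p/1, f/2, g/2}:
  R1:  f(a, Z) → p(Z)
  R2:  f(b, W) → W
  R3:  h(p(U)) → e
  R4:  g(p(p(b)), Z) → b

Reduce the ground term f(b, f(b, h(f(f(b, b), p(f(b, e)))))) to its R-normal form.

e

1. f(b, f(b, h(f(f(b, b), p(f(b, e))))))  →  f(b, h(f(f(b, b), p(f(b, e)))))   [R2 at ε]
2. f(b, h(f(f(b, b), p(f(b, e)))))  →  h(f(f(b, b), p(f(b, e))))   [R2 at ε]
3. h(f(f(b, b), p(f(b, e))))  →  h(f(b, p(f(b, e))))   [R2 at 1.1]
4. h(f(b, p(f(b, e))))  →  h(p(f(b, e)))   [R2 at 1]
5. h(p(f(b, e)))  →  e   [R3 at ε]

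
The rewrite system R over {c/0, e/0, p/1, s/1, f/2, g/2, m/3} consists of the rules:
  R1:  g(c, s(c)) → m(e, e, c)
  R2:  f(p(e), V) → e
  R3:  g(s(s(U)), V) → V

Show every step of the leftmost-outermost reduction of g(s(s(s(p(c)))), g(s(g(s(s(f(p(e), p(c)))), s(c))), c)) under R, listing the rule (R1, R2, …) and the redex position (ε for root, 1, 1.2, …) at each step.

1. g(s(s(s(p(c)))), g(s(g(s(s(f(p(e), p(c)))), s(c))), c))  →  g(s(g(s(s(f(p(e), p(c)))), s(c))), c)   [R3 at ε]
2. g(s(g(s(s(f(p(e), p(c)))), s(c))), c)  →  g(s(s(c)), c)   [R3 at 1.1]
3. g(s(s(c)), c)  →  c   [R3 at ε]

c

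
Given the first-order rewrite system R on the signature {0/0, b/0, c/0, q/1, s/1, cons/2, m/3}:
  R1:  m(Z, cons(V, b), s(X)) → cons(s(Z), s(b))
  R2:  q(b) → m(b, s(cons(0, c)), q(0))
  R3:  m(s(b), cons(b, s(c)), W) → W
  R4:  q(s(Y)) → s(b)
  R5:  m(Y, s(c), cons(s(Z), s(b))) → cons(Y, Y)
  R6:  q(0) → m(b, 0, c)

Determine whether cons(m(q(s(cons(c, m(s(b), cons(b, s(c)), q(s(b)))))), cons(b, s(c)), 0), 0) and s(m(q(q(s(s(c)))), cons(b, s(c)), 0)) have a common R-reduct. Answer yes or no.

Reduce t₁ = cons(m(q(s(cons(c, m(s(b), cons(b, s(c)), q(s(b)))))), cons(b, s(c)), 0), 0):
1. cons(m(q(s(cons(c, m(s(b), cons(b, s(c)), q(s(b)))))), cons(b, s(c)), 0), 0)  →  cons(m(s(b), cons(b, s(c)), 0), 0)   [R4 at 1.1]
2. cons(m(s(b), cons(b, s(c)), 0), 0)  →  cons(0, 0)   [R3 at 1]

Reduce t₂ = s(m(q(q(s(s(c)))), cons(b, s(c)), 0)):
1. s(m(q(q(s(s(c)))), cons(b, s(c)), 0))  →  s(m(q(s(b)), cons(b, s(c)), 0))   [R4 at 1.1.1]
2. s(m(q(s(b)), cons(b, s(c)), 0))  →  s(m(s(b), cons(b, s(c)), 0))   [R4 at 1.1]
3. s(m(s(b), cons(b, s(c)), 0))  →  s(0)   [R3 at 1]

no — NF(t₁) = cons(0, 0), NF(t₂) = s(0)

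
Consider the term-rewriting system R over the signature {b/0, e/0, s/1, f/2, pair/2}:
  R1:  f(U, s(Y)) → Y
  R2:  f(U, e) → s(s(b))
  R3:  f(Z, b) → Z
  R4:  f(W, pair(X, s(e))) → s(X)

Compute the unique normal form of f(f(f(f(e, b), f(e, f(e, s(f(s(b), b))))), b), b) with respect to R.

e

1. f(f(f(f(e, b), f(e, f(e, s(f(s(b), b))))), b), b)  →  f(f(f(e, b), f(e, f(e, s(f(s(b), b))))), b)   [R3 at ε]
2. f(f(f(e, b), f(e, f(e, s(f(s(b), b))))), b)  →  f(f(e, b), f(e, f(e, s(f(s(b), b)))))   [R3 at ε]
3. f(f(e, b), f(e, f(e, s(f(s(b), b)))))  →  f(e, f(e, f(e, s(f(s(b), b)))))   [R3 at 1]
4. f(e, f(e, f(e, s(f(s(b), b)))))  →  f(e, f(e, f(s(b), b)))   [R1 at 2.2]
5. f(e, f(e, f(s(b), b)))  →  f(e, f(e, s(b)))   [R3 at 2.2]
6. f(e, f(e, s(b)))  →  f(e, b)   [R1 at 2]
7. f(e, b)  →  e   [R3 at ε]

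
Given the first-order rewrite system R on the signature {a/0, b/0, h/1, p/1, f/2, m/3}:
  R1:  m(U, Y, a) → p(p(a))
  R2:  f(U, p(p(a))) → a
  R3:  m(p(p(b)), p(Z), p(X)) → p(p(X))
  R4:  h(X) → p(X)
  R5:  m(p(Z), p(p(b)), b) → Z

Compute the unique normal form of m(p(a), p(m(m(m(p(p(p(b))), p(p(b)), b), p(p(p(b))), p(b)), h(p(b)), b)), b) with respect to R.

1. m(p(a), p(m(m(m(p(p(p(b))), p(p(b)), b), p(p(p(b))), p(b)), h(p(b)), b)), b)  →  m(p(a), p(m(m(p(p(b)), p(p(p(b))), p(b)), h(p(b)), b)), b)   [R5 at 2.1.1.1]
2. m(p(a), p(m(m(p(p(b)), p(p(p(b))), p(b)), h(p(b)), b)), b)  →  m(p(a), p(m(p(p(b)), h(p(b)), b)), b)   [R3 at 2.1.1]
3. m(p(a), p(m(p(p(b)), h(p(b)), b)), b)  →  m(p(a), p(m(p(p(b)), p(p(b)), b)), b)   [R4 at 2.1.2]
4. m(p(a), p(m(p(p(b)), p(p(b)), b)), b)  →  m(p(a), p(p(b)), b)   [R5 at 2.1]
5. m(p(a), p(p(b)), b)  →  a   [R5 at ε]

a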